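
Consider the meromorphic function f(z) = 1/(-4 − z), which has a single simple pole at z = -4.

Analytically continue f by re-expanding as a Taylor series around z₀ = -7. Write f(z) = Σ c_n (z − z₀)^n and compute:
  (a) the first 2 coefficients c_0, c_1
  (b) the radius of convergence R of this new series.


Let w = z − z₀, so z = z₀ + w.
Then -4 − z = -4 − (z₀ + w) = (-4 − z₀) − w = 3 − w.
f(z) = 1/(3 − w) = (1/(3)) · 1/(1 − w/(3)) = Σ_{n≥0} w^n / (3)^(n+1).
So c_n = 1/(3)^(n+1):
  c_0 = 1/(3)^1 = 1/3.
  c_1 = 1/(3)^2 = 1/9.
The series is valid for |w/d| < 1, i.e. |z − z₀| < |d|.
Radius of convergence: R = |-4 − z₀| = |3| = 3 (distance from z₀ to the singularity z = -4).

c_0 = 1/3, c_1 = 1/9; R = 3.


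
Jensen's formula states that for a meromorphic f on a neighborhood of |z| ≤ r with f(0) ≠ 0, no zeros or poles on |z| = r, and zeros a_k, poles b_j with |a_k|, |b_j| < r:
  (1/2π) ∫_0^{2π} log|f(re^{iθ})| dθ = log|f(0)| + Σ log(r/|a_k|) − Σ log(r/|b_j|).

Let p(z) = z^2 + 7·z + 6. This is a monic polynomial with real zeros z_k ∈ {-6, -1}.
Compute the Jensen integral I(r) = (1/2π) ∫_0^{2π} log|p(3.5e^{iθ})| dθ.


Zeros: -6, -1; r = 3.5.
Inside |z| < r: -1. Outside (|z| ≥ r): -6.
p(0) = 6, so log|p(0)| = log(6) = 1.7918.
Apply Jensen: I(r) = log|p(0)| + Σ_k log(r/|z_k|), summed over zeros inside |z| < r.
  log(r/|z_k|) for z_k = -1: log(3.5/1) = 1.2528
  Outside zeros (-6) contribute nothing to the Jensen sum.
Sum over inside zeros: 1.2528.
I(r) = log|p(0)| + (inside sum) = 1.7918 + 1.2528 = 3.0445.
Note: since some zeros are outside |z| ≤ r, the simplified n·log(r) form does NOT apply — only the inside zeros contribute.

I(r) ≈ 3.0445.


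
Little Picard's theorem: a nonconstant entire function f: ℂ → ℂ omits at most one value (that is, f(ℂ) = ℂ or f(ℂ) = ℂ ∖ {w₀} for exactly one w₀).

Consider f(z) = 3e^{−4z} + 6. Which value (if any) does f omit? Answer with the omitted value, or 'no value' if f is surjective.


Little Picard bounds the complement of f(ℂ) to at most one point.
e^{−4z} is never zero on ℂ, so 3·e^{−4z} takes every value in ℂ ∖ {0}. Adding 6 shifts the range to ℂ ∖ {6}. Thus f omits exactly the value 6.

Omitted value: 6.


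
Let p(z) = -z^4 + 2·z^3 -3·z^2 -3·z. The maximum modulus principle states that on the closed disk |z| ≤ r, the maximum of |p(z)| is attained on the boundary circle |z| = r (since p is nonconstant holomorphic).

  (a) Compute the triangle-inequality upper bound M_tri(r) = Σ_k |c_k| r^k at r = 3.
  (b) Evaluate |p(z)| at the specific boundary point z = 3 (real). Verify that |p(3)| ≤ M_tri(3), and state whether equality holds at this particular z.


Coefficients: c_0 = 0, c_1 = -3, c_2 = -3, c_3 = 2, c_4 = -1. Radius r = 3.
Part (a). Triangle bound: M_tri(r) = Σ_k |c_k| r^k
  = |0|·3^0 + |-3|·3^1 + |-3|·3^2 + |2|·3^3 + |-1|·3^4
  = 0 + 9 + 27 + 54 + 81 = 171.
This bounds M(r) := max_{|z|=r} |p(z)| from above; equality holds iff all terms c_k z^k can be made to align in phase at a single z on |z|=r.
Part (b). At z = 3 (real, on the circle |z| = r):
  p(3) = (0)·3^0 + (-3)·3^1 + (-3)·3^2 + (2)·3^3 + (-1)·3^4 = -63.
  |p(3)| = 63.
Check: |p(3)| = 63 ≤ 171 = M_tri(3). ✓ Equality does not hold at z = 3 (the coefficients have mixed signs, so the terms do not all align in phase there).

M_tri(3) = 171; |p(3)| = 63; equality at z=3: no.


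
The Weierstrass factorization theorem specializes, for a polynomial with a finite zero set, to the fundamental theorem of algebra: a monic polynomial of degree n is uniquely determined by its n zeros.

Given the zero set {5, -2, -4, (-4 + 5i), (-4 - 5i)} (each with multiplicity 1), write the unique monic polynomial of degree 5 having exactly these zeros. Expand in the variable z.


The polynomial is p(z) = ∏_{α ∈ S} (z − α), where S = {5, -2, -4, (-4 + 5i), (-4 - 5i)}.
Expanding the product yields: p(z) = z^5 + 9·z^4 + 27·z^3 -175·z^2 -1222·z -1640.
Note conjugate pairs combine to real quadratics: (z − (-4+5i))(z − (-4−5i)) = z² + 8z + 41.
The resulting polynomial has degree 5 and real coefficients as required.

p(z) = z^5 + 9·z^4 + 27·z^3 -175·z^2 -1222·z -1640.


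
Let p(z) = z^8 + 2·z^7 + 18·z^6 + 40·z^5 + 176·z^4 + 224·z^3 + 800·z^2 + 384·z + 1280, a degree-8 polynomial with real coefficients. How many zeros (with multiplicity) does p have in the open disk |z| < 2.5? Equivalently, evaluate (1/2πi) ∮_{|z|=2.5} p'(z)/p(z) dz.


The zeros of p are: (0 + 2i), (0 - 2i), (1 + 3i), (1 - 3i), (-2 + 2i), (-2 - 2i), (0 + 2i), (0 - 2i).
Their magnitudes are: 2, 2, 3.162, 3.162, 2.828, 2.828, 2, 2.
Zeros with |z| < R = 2.5: (0 + 2i), (0 - 2i), (0 + 2i), (0 - 2i).
Count = 4.
By the argument principle, (1/2πi) ∮_{|z|=R} p'(z)/p(z) dz equals exactly this count.

Number of zeros inside |z| < 2.5: 4.


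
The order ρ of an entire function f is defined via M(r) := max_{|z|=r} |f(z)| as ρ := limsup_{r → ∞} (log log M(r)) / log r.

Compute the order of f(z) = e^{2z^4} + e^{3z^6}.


Each summand is entire of order 4 and 6 respectively (as in the single-exponential case). The order of a sum is at most the max of the orders, so ρ ≤ 6. For the lower bound: on |z|=r choose arg z so that 3z^6 is real positive; then |e^{3z^6}| = e^{3r^6} while |e^{2z^4}| ≤ e^{2r^4} = o(e^{3r^6}). So |f| ≥ e^{3r^6}(1 − o(1)) and ρ ≥ 6. Hence ρ = max(4, 6) = 6.
Therefore ρ = 6.

Order ρ = 6.


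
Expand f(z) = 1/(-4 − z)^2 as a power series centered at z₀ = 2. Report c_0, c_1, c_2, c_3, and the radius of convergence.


Let w = z − z₀, so z = z₀ + w.
Then -4 − z = -4 − (z₀ + w) = (-4 − z₀) − w = -6 − w.
f(z) = 1/(-6 − w)^2 = (1/(-6)^2) · (1 − w/(-6))^{−2}.
By the binomial series (1−u)^{−2} = Σ_{n≥0} C(n+1, 1) u^n for |u|<1, with u = w/(-6):
  c_n = C(n+1, 1) / (-6)^(n+2).
  c_0 = 1/(-6)^2 = 1/36.
  c_1 = 2/(-6)^3 = -1/108.
  c_2 = 3/(-6)^4 = 1/432.
  c_3 = 4/(-6)^5 = -1/1944.
The series is valid for |w/d| < 1, i.e. |z − z₀| < |d|.
Radius of convergence: R = |-4 − z₀| = |-6| = 6 (distance from z₀ to the singularity z = -4).

c_0 = 1/36, c_1 = -1/108, c_2 = 1/432, c_3 = -1/1944; R = 6.


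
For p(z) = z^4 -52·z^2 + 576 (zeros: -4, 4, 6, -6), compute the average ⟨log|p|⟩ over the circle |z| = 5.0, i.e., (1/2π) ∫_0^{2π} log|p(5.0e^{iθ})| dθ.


Zeros: -6, -4, 4, 6; r = 5.0.
Inside |z| < r: -4, 4. Outside (|z| ≥ r): -6, 6.
p(0) = 576, so log|p(0)| = log(576) = 6.3561.
Apply Jensen: I(r) = log|p(0)| + Σ_k log(r/|z_k|), summed over zeros inside |z| < r.
  log(r/|z_k|) for z_k = -4: log(5.0/4) = 0.2231
  log(r/|z_k|) for z_k = 4: log(5.0/4) = 0.2231
  Outside zeros (-6, 6) contribute nothing to the Jensen sum.
Sum over inside zeros: 0.4463.
I(r) = log|p(0)| + (inside sum) = 6.3561 + 0.4463 = 6.8024.
Note: since some zeros are outside |z| ≤ r, the simplified n·log(r) form does NOT apply — only the inside zeros contribute.

I(r) ≈ 6.8024.


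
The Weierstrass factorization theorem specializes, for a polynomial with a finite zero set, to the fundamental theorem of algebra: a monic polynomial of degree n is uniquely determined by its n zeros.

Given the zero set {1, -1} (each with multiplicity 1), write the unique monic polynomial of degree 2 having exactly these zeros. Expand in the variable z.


The polynomial is p(z) = ∏_{α ∈ S} (z − α), where S = {1, -1}.
Expanding the product yields: p(z) = z^2 -1.
The resulting polynomial has degree 2 and real coefficients as required.

p(z) = z^2 -1.


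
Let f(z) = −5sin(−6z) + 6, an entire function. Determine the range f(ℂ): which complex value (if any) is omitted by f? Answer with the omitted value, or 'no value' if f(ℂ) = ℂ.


Little Picard bounds the complement of f(ℂ) to at most one point.
sin is entire and surjective onto ℂ: for every w ∈ ℂ, sin(ζ) = w has a solution ζ ∈ ℂ (e.g., via the complex inverse arcsin). With ζ = −6z this gives z = ζ/(-6). Then -5·sin(−6z) takes every value in -5·ℂ = ℂ, and adding 6 is a bijection of ℂ. So f is surjective and omits no value. (Note: only on the real line is sin bounded by [−1, 1].)

Omitted value: no value.


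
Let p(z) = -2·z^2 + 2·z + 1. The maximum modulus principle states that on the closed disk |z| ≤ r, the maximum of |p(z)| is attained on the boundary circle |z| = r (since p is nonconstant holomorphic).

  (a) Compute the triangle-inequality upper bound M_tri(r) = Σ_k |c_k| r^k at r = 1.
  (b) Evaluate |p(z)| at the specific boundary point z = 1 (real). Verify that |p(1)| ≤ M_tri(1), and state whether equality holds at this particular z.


Coefficients: c_0 = 1, c_1 = 2, c_2 = -2. Radius r = 1.
Part (a). Triangle bound: M_tri(r) = Σ_k |c_k| r^k
  = |1|·1^0 + |2|·1^1 + |-2|·1^2
  = 1 + 2 + 2 = 5.
This bounds M(r) := max_{|z|=r} |p(z)| from above; equality holds iff all terms c_k z^k can be made to align in phase at a single z on |z|=r.
Part (b). At z = 1 (real, on the circle |z| = r):
  p(1) = (1)·1^0 + (2)·1^1 + (-2)·1^2 = 1.
  |p(1)| = 1.
Check: |p(1)| = 1 ≤ 5 = M_tri(1). ✓ Equality does not hold at z = 1 (the coefficients have mixed signs, so the terms do not all align in phase there).

M_tri(1) = 5; |p(1)| = 1; equality at z=1: no.


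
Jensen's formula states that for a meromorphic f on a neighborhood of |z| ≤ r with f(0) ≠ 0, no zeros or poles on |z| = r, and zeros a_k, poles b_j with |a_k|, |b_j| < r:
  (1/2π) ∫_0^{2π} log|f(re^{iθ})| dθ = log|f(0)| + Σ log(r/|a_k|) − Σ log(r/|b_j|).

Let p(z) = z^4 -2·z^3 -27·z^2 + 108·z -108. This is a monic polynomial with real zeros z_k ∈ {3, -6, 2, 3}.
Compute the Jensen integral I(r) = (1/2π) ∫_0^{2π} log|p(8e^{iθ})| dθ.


Zeros: -6, 2, 3, 3; r = 8.
Inside |z| < r: -6, 2, 3, 3. Outside (|z| ≥ r): ∅.
p(0) = -108, so log|p(0)| = log(108) = 4.6821.
Apply Jensen: I(r) = log|p(0)| + Σ_k log(r/|z_k|), summed over zeros inside |z| < r.
  log(r/|z_k|) for z_k = 3: log(8/3) = 0.9808
  log(r/|z_k|) for z_k = -6: log(8/6) = 0.2877
  log(r/|z_k|) for z_k = 2: log(8/2) = 1.3863
  log(r/|z_k|) for z_k = 3: log(8/3) = 0.9808
Sum over inside zeros: 3.6356.
I(r) = log|p(0)| + (inside sum) = 4.6821 + 3.6356 = 8.3178.
Closed form (all zeros inside, monic): I(r) = n·log(r) = 4·log(8) = 8.3178. ✓

I(r) ≈ 8.3178.


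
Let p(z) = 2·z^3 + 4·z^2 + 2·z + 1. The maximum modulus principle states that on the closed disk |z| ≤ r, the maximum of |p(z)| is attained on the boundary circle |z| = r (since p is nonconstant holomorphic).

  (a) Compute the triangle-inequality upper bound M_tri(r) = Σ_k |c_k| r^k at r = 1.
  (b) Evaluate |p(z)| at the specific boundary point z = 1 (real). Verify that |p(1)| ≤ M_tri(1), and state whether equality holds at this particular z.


Coefficients: c_0 = 1, c_1 = 2, c_2 = 4, c_3 = 2. Radius r = 1.
Part (a). Triangle bound: M_tri(r) = Σ_k |c_k| r^k
  = |1|·1^0 + |2|·1^1 + |4|·1^2 + |2|·1^3
  = 1 + 2 + 4 + 2 = 9.
This bounds M(r) := max_{|z|=r} |p(z)| from above; equality holds iff all terms c_k z^k can be made to align in phase at a single z on |z|=r.
Part (b). At z = 1 (real, on the circle |z| = r):
  p(1) = (1)·1^0 + (2)·1^1 + (4)·1^2 + (2)·1^3 = 9.
  |p(1)| = 9.
Since all nonzero coefficients share the same sign, |p(1)| = 9 = M_tri(1); the triangle bound is attained at z = 1, so in fact M(r) = 9.

M_tri(1) = 9; |p(1)| = 9; equality at z=1: yes.


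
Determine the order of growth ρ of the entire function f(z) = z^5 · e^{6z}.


M(r) = max_{|z|=r} |1|·|z|^5·|e^{6z}| = 1·r^5 · e^{6r^1} (the factors attain their maxima compatibly on |z|=r). Then log M(r) = log 1 + 5·log r + 6r^1, dominated by the last term, so log log M(r) ~ 1·log r. The polynomial factor 1z^5 contributes only a log r term and does not affect the order. ρ = 1.
Therefore ρ = 1.

Order ρ = 1.


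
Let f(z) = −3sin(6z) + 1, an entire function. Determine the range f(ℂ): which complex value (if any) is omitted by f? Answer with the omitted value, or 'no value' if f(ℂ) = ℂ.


Little Picard bounds the complement of f(ℂ) to at most one point.
sin is entire and surjective onto ℂ: for every w ∈ ℂ, sin(ζ) = w has a solution ζ ∈ ℂ (e.g., via the complex inverse arcsin). With ζ = 6z this gives z = ζ/(6). Then -3·sin(6z) takes every value in -3·ℂ = ℂ, and adding 1 is a bijection of ℂ. So f is surjective and omits no value. (Note: only on the real line is sin bounded by [−1, 1].)

Omitted value: no value.


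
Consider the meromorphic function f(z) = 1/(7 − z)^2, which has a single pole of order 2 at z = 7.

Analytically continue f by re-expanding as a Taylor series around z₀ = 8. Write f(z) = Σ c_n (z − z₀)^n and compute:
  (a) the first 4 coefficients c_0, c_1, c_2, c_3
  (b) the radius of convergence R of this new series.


Let w = z − z₀, so z = z₀ + w.
Then 7 − z = 7 − (z₀ + w) = (7 − z₀) − w = -1 − w.
f(z) = 1/(-1 − w)^2 = (1/(-1)^2) · (1 − w/(-1))^{−2}.
By the binomial series (1−u)^{−2} = Σ_{n≥0} C(n+1, 1) u^n for |u|<1, with u = w/(-1):
  c_n = C(n+1, 1) / (-1)^(n+2).
  c_0 = 1/(-1)^2 = 1.
  c_1 = 2/(-1)^3 = -2.
  c_2 = 3/(-1)^4 = 3.
  c_3 = 4/(-1)^5 = -4.
The series is valid for |w/d| < 1, i.e. |z − z₀| < |d|.
Radius of convergence: R = |7 − z₀| = |-1| = 1 (distance from z₀ to the singularity z = 7).

c_0 = 1, c_1 = -2, c_2 = 3, c_3 = -4; R = 1.


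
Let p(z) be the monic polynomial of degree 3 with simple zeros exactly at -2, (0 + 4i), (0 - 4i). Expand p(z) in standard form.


The polynomial is p(z) = ∏_{α ∈ S} (z − α), where S = {-2, (0 + 4i), (0 - 4i)}.
Expanding the product yields: p(z) = z^3 + 2·z^2 + 16·z + 32.
Note conjugate pairs combine to real quadratics: (z − (0+4i))(z − (0−4i)) = z² + 16.
The resulting polynomial has degree 3 and real coefficients as required.

p(z) = z^3 + 2·z^2 + 16·z + 32.


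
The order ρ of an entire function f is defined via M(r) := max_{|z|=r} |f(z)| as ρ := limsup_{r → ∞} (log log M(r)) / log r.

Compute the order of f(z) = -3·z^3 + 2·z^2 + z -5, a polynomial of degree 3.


|f(z)| ≤ Σ|c_k|·r^k = O(r^3) as r → ∞. Polynomial growth is O(e^{r^ε}) for every ε > 0 (since r^3/e^{r^ε} → 0), so ρ ≤ ε for all ε > 0, i.e. ρ = 0. Every nonconstant polynomial has order 0.
Therefore ρ = 0.

Order ρ = 0.


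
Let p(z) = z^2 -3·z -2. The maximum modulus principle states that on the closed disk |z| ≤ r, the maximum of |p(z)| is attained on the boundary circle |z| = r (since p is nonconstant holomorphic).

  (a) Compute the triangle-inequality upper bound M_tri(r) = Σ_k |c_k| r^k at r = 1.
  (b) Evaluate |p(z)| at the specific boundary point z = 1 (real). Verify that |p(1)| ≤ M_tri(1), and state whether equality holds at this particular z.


Coefficients: c_0 = -2, c_1 = -3, c_2 = 1. Radius r = 1.
Part (a). Triangle bound: M_tri(r) = Σ_k |c_k| r^k
  = |-2|·1^0 + |-3|·1^1 + |1|·1^2
  = 2 + 3 + 1 = 6.
This bounds M(r) := max_{|z|=r} |p(z)| from above; equality holds iff all terms c_k z^k can be made to align in phase at a single z on |z|=r.
Part (b). At z = 1 (real, on the circle |z| = r):
  p(1) = (-2)·1^0 + (-3)·1^1 + (1)·1^2 = -4.
  |p(1)| = 4.
Check: |p(1)| = 4 ≤ 6 = M_tri(1). ✓ Equality does not hold at z = 1 (the coefficients have mixed signs, so the terms do not all align in phase there).

M_tri(1) = 6; |p(1)| = 4; equality at z=1: no.


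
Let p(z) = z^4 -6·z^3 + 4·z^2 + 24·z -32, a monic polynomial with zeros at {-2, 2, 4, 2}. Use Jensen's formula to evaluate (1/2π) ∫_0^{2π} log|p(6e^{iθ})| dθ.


Zeros: -2, 2, 2, 4; r = 6.
Inside |z| < r: -2, 2, 2, 4. Outside (|z| ≥ r): ∅.
p(0) = -32, so log|p(0)| = log(32) = 3.4657.
Apply Jensen: I(r) = log|p(0)| + Σ_k log(r/|z_k|), summed over zeros inside |z| < r.
  log(r/|z_k|) for z_k = -2: log(6/2) = 1.0986
  log(r/|z_k|) for z_k = 2: log(6/2) = 1.0986
  log(r/|z_k|) for z_k = 4: log(6/4) = 0.4055
  log(r/|z_k|) for z_k = 2: log(6/2) = 1.0986
Sum over inside zeros: 3.7013.
I(r) = log|p(0)| + (inside sum) = 3.4657 + 3.7013 = 7.1670.
Closed form (all zeros inside, monic): I(r) = n·log(r) = 4·log(6) = 7.1670. ✓

I(r) ≈ 7.1670.


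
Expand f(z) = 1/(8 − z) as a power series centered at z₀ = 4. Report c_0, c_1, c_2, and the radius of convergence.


Let w = z − z₀, so z = z₀ + w.
Then 8 − z = 8 − (z₀ + w) = (8 − z₀) − w = 4 − w.
f(z) = 1/(4 − w) = (1/(4)) · 1/(1 − w/(4)) = Σ_{n≥0} w^n / (4)^(n+1).
So c_n = 1/(4)^(n+1):
  c_0 = 1/(4)^1 = 1/4.
  c_1 = 1/(4)^2 = 1/16.
  c_2 = 1/(4)^3 = 1/64.
The series is valid for |w/d| < 1, i.e. |z − z₀| < |d|.
Radius of convergence: R = |8 − z₀| = |4| = 4 (distance from z₀ to the singularity z = 8).

c_0 = 1/4, c_1 = 1/16, c_2 = 1/64; R = 4.


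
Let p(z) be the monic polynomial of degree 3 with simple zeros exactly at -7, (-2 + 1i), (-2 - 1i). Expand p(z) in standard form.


The polynomial is p(z) = ∏_{α ∈ S} (z − α), where S = {-7, (-2 + 1i), (-2 - 1i)}.
Expanding the product yields: p(z) = z^3 + 11·z^2 + 33·z + 35.
Note conjugate pairs combine to real quadratics: (z − (-2+1i))(z − (-2−1i)) = z² + 4z + 5.
The resulting polynomial has degree 3 and real coefficients as required.

p(z) = z^3 + 11·z^2 + 33·z + 35.


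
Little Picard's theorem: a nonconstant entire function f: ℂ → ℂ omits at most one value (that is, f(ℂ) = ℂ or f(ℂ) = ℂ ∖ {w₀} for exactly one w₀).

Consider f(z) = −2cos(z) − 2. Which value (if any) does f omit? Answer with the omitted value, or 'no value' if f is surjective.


Little Picard bounds the complement of f(ℂ) to at most one point.
cos is entire and surjective onto ℂ: for every w ∈ ℂ, cos(ζ) = w has a solution ζ ∈ ℂ (e.g., via the complex inverse arccos). With ζ = z this gives z = ζ/(1). Then -2·cos(z) takes every value in -2·ℂ = ℂ, and adding -2 is a bijection of ℂ. So f is surjective and omits no value. (Note: only on the real line is cos bounded by [−1, 1].)

Omitted value: no value.


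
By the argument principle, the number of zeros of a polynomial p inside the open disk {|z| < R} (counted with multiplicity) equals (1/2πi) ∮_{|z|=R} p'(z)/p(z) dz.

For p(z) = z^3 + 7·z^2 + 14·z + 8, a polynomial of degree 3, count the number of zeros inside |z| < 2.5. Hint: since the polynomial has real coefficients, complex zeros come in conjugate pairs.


The zeros of p are: -2, -4, -1.
Their magnitudes are: 2, 4, 1.
Zeros with |z| < R = 2.5: -2, -1.
Count = 2.
By the argument principle, (1/2πi) ∮_{|z|=R} p'(z)/p(z) dz equals exactly this count.

Number of zeros inside |z| < 2.5: 2.


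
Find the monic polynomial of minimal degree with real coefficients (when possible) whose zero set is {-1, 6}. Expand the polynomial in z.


The polynomial is p(z) = ∏_{α ∈ S} (z − α), where S = {-1, 6}.
Expanding the product yields: p(z) = z^2 -5·z -6.
The resulting polynomial has degree 2 and real coefficients as required.

p(z) = z^2 -5·z -6.


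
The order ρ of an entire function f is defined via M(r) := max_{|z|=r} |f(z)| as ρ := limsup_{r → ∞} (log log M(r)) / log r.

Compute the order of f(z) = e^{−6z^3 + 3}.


|e^{−6z^3 + 3}| = e^{Re(-6·z^3) + 3} ≤ e^{6|z|^3 + 3} = e^{6r^3 + 3} on |z| = r, so ρ ≤ 3. Choosing z on |z|=r so that -6·z^3 is real positive (always possible by picking arg z appropriately) gives |f(z)| = e^{6r^3 + 3}, matching the bound. The additive constant 3 does not affect log log M(r) ~ 3·log r. Hence ρ = 3.
Therefore ρ = 3.

Order ρ = 3.


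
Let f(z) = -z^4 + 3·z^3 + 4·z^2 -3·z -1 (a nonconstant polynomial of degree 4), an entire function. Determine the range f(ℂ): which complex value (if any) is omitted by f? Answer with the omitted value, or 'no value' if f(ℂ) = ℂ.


Little Picard bounds the complement of f(ℂ) to at most one point.
For every w ∈ ℂ, the equation p(z) − w = 0 is a nonconstant polynomial in z and hence has at least one root by the fundamental theorem of algebra. So p is surjective onto ℂ, omitting no value.

Omitted value: no value.


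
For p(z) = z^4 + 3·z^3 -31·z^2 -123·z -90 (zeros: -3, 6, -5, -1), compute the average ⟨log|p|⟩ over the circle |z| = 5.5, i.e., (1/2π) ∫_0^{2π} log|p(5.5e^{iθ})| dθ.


Zeros: -5, -3, -1, 6; r = 5.5.
Inside |z| < r: -5, -3, -1. Outside (|z| ≥ r): 6.
p(0) = -90, so log|p(0)| = log(90) = 4.4998.
Apply Jensen: I(r) = log|p(0)| + Σ_k log(r/|z_k|), summed over zeros inside |z| < r.
  log(r/|z_k|) for z_k = -3: log(5.5/3) = 0.6061
  log(r/|z_k|) for z_k = -5: log(5.5/5) = 0.0953
  log(r/|z_k|) for z_k = -1: log(5.5/1) = 1.7047
  Outside zeros (6) contribute nothing to the Jensen sum.
Sum over inside zeros: 2.4062.
I(r) = log|p(0)| + (inside sum) = 4.4998 + 2.4062 = 6.9060.
Note: since some zeros are outside |z| ≤ r, the simplified n·log(r) form does NOT apply — only the inside zeros contribute.

I(r) ≈ 6.9060.


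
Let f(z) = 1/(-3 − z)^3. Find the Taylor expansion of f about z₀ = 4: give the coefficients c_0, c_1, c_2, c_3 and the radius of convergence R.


Let w = z − z₀, so z = z₀ + w.
Then -3 − z = -3 − (z₀ + w) = (-3 − z₀) − w = -7 − w.
f(z) = 1/(-7 − w)^3 = (1/(-7)^3) · (1 − w/(-7))^{−3}.
By the binomial series (1−u)^{−3} = Σ_{n≥0} C(n+2, 2) u^n for |u|<1, with u = w/(-7):
  c_n = C(n+2, 2) / (-7)^(n+3).
  c_0 = 1/(-7)^3 = -1/343.
  c_1 = 3/(-7)^4 = 3/2401.
  c_2 = 6/(-7)^5 = -6/16807.
  c_3 = 10/(-7)^6 = 10/117649.
The series is valid for |w/d| < 1, i.e. |z − z₀| < |d|.
Radius of convergence: R = |-3 − z₀| = |-7| = 7 (distance from z₀ to the singularity z = -3).

c_0 = -1/343, c_1 = 3/2401, c_2 = -6/16807, c_3 = 10/117649; R = 7.


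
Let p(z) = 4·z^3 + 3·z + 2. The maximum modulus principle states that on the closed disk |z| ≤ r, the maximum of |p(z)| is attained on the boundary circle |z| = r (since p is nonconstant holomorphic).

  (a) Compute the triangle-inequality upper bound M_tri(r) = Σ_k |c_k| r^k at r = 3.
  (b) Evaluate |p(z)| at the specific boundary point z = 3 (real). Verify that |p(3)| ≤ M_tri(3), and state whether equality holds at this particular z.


Coefficients: c_0 = 2, c_1 = 3, c_2 = 0, c_3 = 4. Radius r = 3.
Part (a). Triangle bound: M_tri(r) = Σ_k |c_k| r^k
  = |2|·3^0 + |3|·3^1 + |0|·3^2 + |4|·3^3
  = 2 + 9 + 0 + 108 = 119.
This bounds M(r) := max_{|z|=r} |p(z)| from above; equality holds iff all terms c_k z^k can be made to align in phase at a single z on |z|=r.
Part (b). At z = 3 (real, on the circle |z| = r):
  p(3) = (2)·3^0 + (3)·3^1 + (0)·3^2 + (4)·3^3 = 119.
  |p(3)| = 119.
Since all nonzero coefficients share the same sign, |p(3)| = 119 = M_tri(3); the triangle bound is attained at z = 3, so in fact M(r) = 119.

M_tri(3) = 119; |p(3)| = 119; equality at z=3: yes.


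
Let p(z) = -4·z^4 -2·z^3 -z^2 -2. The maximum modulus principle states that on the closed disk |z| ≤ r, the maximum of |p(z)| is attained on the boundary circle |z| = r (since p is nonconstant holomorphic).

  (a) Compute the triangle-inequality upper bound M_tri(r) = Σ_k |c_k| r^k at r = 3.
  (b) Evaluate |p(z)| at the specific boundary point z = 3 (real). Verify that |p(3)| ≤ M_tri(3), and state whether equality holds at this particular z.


Coefficients: c_0 = -2, c_1 = 0, c_2 = -1, c_3 = -2, c_4 = -4. Radius r = 3.
Part (a). Triangle bound: M_tri(r) = Σ_k |c_k| r^k
  = |-2|·3^0 + |0|·3^1 + |-1|·3^2 + |-2|·3^3 + |-4|·3^4
  = 2 + 0 + 9 + 54 + 324 = 389.
This bounds M(r) := max_{|z|=r} |p(z)| from above; equality holds iff all terms c_k z^k can be made to align in phase at a single z on |z|=r.
Part (b). At z = 3 (real, on the circle |z| = r):
  p(3) = (-2)·3^0 + (0)·3^1 + (-1)·3^2 + (-2)·3^3 + (-4)·3^4 = -389.
  |p(3)| = 389.
Since all nonzero coefficients share the same sign, |p(3)| = 389 = M_tri(3); the triangle bound is attained at z = 3, so in fact M(r) = 389.

M_tri(3) = 389; |p(3)| = 389; equality at z=3: yes.


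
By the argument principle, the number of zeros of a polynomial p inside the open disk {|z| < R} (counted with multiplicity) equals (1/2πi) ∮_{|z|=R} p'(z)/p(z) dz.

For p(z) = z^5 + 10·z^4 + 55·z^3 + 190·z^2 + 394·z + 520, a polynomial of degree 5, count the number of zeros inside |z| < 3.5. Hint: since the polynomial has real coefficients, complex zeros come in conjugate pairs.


The zeros of p are: (-2 + 3i), (-2 - 3i), -4, (-1 + 3i), (-1 - 3i).
Their magnitudes are: 3.606, 3.606, 4, 3.162, 3.162.
Zeros with |z| < R = 3.5: (-1 + 3i), (-1 - 3i).
Count = 2.
By the argument principle, (1/2πi) ∮_{|z|=R} p'(z)/p(z) dz equals exactly this count.

Number of zeros inside |z| < 3.5: 2.


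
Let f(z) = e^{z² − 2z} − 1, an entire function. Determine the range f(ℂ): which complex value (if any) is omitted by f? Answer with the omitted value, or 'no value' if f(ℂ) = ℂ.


Little Picard bounds the complement of f(ℂ) to at most one point.
The exponent g(z) = z² − 2z is a nonconstant polynomial, hence surjective onto ℂ. So e^{g(z)} takes every value in {e^w : w ∈ ℂ} = ℂ ∖ {0}. Adding -1 shifts the range to ℂ ∖ {-1}. f omits exactly -1.

Omitted value: -1.


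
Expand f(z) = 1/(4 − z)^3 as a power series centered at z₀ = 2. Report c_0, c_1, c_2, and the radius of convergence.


Let w = z − z₀, so z = z₀ + w.
Then 4 − z = 4 − (z₀ + w) = (4 − z₀) − w = 2 − w.
f(z) = 1/(2 − w)^3 = (1/(2)^3) · (1 − w/(2))^{−3}.
By the binomial series (1−u)^{−3} = Σ_{n≥0} C(n+2, 2) u^n for |u|<1, with u = w/(2):
  c_n = C(n+2, 2) / (2)^(n+3).
  c_0 = 1/(2)^3 = 1/8.
  c_1 = 3/(2)^4 = 3/16.
  c_2 = 6/(2)^5 = 3/16.
The series is valid for |w/d| < 1, i.e. |z − z₀| < |d|.
Radius of convergence: R = |4 − z₀| = |2| = 2 (distance from z₀ to the singularity z = 4).

c_0 = 1/8, c_1 = 3/16, c_2 = 3/16; R = 2.


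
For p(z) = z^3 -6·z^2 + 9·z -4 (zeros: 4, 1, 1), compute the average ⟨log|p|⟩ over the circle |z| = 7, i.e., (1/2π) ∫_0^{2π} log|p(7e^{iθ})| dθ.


Zeros: 1, 1, 4; r = 7.
Inside |z| < r: 1, 1, 4. Outside (|z| ≥ r): ∅.
p(0) = -4, so log|p(0)| = log(4) = 1.3863.
Apply Jensen: I(r) = log|p(0)| + Σ_k log(r/|z_k|), summed over zeros inside |z| < r.
  log(r/|z_k|) for z_k = 4: log(7/4) = 0.5596
  log(r/|z_k|) for z_k = 1: log(7/1) = 1.9459
  log(r/|z_k|) for z_k = 1: log(7/1) = 1.9459
Sum over inside zeros: 4.4514.
I(r) = log|p(0)| + (inside sum) = 1.3863 + 4.4514 = 5.8377.
Closed form (all zeros inside, monic): I(r) = n·log(r) = 3·log(7) = 5.8377. ✓

I(r) ≈ 5.8377.


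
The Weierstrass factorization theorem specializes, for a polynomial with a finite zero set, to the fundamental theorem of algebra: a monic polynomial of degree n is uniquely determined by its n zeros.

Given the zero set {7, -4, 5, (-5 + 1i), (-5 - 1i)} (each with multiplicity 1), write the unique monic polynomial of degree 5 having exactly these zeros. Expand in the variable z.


The polynomial is p(z) = ∏_{α ∈ S} (z − α), where S = {7, -4, 5, (-5 + 1i), (-5 - 1i)}.
Expanding the product yields: p(z) = z^5 + 2·z^4 -67·z^3 -198·z^2 + 1062·z + 3640.
Note conjugate pairs combine to real quadratics: (z − (-5+1i))(z − (-5−1i)) = z² + 10z + 26.
The resulting polynomial has degree 5 and real coefficients as required.

p(z) = z^5 + 2·z^4 -67·z^3 -198·z^2 + 1062·z + 3640.


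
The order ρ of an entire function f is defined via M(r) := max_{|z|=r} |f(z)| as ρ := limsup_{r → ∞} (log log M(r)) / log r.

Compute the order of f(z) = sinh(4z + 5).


sinh(w) is a linear combination of e^{iw} and e^{−iw} (or e^w, e^{−w} in the hyperbolic case), so |sinh(w)| ≤ e^{|w|}. With w = 4z + 5, |w| ≤ 4|z| + 5 = 4r + 5 on |z| = r, giving M(r) ≤ e^{4r + 5}, so ρ ≤ 1. On a suitable ray (z = it for sin/cos; z = t for sinh/cosh, t real → ∞), |sinh(4z + 5)| grows like e^{4|t|}/2, so ρ ≥ 1. Hence ρ = 1.
Therefore ρ = 1.

Order ρ = 1.


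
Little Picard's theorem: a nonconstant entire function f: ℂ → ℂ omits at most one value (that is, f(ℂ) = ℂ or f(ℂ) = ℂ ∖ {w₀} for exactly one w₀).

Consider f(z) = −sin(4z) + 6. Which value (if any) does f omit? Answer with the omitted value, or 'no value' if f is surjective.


Little Picard bounds the complement of f(ℂ) to at most one point.
sin is entire and surjective onto ℂ: for every w ∈ ℂ, sin(ζ) = w has a solution ζ ∈ ℂ (e.g., via the complex inverse arcsin). With ζ = 4z this gives z = ζ/(4). Then -1·sin(4z) takes every value in -1·ℂ = ℂ, and adding 6 is a bijection of ℂ. So f is surjective and omits no value. (Note: only on the real line is sin bounded by [−1, 1].)

Omitted value: no value.


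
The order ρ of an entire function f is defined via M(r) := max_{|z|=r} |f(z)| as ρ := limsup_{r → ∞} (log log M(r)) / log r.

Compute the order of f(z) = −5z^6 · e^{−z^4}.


M(r) = max_{|z|=r} |-5|·|z|^6·|e^{−z^4}| = 5·r^6 · e^{1r^4} (the factors attain their maxima compatibly on |z|=r). Then log M(r) = log 5 + 6·log r + 1r^4, dominated by the last term, so log log M(r) ~ 4·log r. The polynomial factor -5z^6 contributes only a log r term and does not affect the order. ρ = 4.
Therefore ρ = 4.

Order ρ = 4.


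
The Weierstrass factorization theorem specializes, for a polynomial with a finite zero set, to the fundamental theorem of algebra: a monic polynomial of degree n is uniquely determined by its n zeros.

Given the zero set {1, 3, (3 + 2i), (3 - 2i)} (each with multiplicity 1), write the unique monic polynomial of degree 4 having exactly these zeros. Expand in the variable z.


The polynomial is p(z) = ∏_{α ∈ S} (z − α), where S = {1, 3, (3 + 2i), (3 - 2i)}.
Expanding the product yields: p(z) = z^4 -10·z^3 + 40·z^2 -70·z + 39.
Note conjugate pairs combine to real quadratics: (z − (3+2i))(z − (3−2i)) = z² − 6z + 13.
The resulting polynomial has degree 4 and real coefficients as required.

p(z) = z^4 -10·z^3 + 40·z^2 -70·z + 39.


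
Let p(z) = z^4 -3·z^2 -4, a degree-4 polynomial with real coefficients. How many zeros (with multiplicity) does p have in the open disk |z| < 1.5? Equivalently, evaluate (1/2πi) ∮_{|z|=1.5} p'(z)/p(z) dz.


The zeros of p are: 2, (0 + 1i), (0 - 1i), -2.
Their magnitudes are: 2, 1, 1, 2.
Zeros with |z| < R = 1.5: (0 + 1i), (0 - 1i).
Count = 2.
By the argument principle, (1/2πi) ∮_{|z|=R} p'(z)/p(z) dz equals exactly this count.

Number of zeros inside |z| < 1.5: 2.


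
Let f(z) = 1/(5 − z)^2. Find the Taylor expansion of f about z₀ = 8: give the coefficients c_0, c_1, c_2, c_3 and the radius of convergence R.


Let w = z − z₀, so z = z₀ + w.
Then 5 − z = 5 − (z₀ + w) = (5 − z₀) − w = -3 − w.
f(z) = 1/(-3 − w)^2 = (1/(-3)^2) · (1 − w/(-3))^{−2}.
By the binomial series (1−u)^{−2} = Σ_{n≥0} C(n+1, 1) u^n for |u|<1, with u = w/(-3):
  c_n = C(n+1, 1) / (-3)^(n+2).
  c_0 = 1/(-3)^2 = 1/9.
  c_1 = 2/(-3)^3 = -2/27.
  c_2 = 3/(-3)^4 = 1/27.
  c_3 = 4/(-3)^5 = -4/243.
The series is valid for |w/d| < 1, i.e. |z − z₀| < |d|.
Radius of convergence: R = |5 − z₀| = |-3| = 3 (distance from z₀ to the singularity z = 5).

c_0 = 1/9, c_1 = -2/27, c_2 = 1/27, c_3 = -4/243; R = 3.


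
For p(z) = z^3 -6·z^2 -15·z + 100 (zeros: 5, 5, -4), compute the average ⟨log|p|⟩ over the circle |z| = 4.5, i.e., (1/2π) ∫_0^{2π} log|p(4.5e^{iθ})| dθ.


Zeros: -4, 5, 5; r = 4.5.
Inside |z| < r: -4. Outside (|z| ≥ r): 5, 5.
p(0) = 100, so log|p(0)| = log(100) = 4.6052.
Apply Jensen: I(r) = log|p(0)| + Σ_k log(r/|z_k|), summed over zeros inside |z| < r.
  log(r/|z_k|) for z_k = -4: log(4.5/4) = 0.1178
  Outside zeros (5, 5) contribute nothing to the Jensen sum.
Sum over inside zeros: 0.1178.
I(r) = log|p(0)| + (inside sum) = 4.6052 + 0.1178 = 4.7230.
Note: since some zeros are outside |z| ≤ r, the simplified n·log(r) form does NOT apply — only the inside zeros contribute.

I(r) ≈ 4.7230.


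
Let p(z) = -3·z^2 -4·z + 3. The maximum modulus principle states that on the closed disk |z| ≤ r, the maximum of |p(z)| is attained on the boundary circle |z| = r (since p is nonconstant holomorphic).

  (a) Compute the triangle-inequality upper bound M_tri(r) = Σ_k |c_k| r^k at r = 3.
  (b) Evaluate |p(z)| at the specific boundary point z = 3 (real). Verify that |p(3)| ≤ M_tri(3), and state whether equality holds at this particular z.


Coefficients: c_0 = 3, c_1 = -4, c_2 = -3. Radius r = 3.
Part (a). Triangle bound: M_tri(r) = Σ_k |c_k| r^k
  = |3|·3^0 + |-4|·3^1 + |-3|·3^2
  = 3 + 12 + 27 = 42.
This bounds M(r) := max_{|z|=r} |p(z)| from above; equality holds iff all terms c_k z^k can be made to align in phase at a single z on |z|=r.
Part (b). At z = 3 (real, on the circle |z| = r):
  p(3) = (3)·3^0 + (-4)·3^1 + (-3)·3^2 = -36.
  |p(3)| = 36.
Check: |p(3)| = 36 ≤ 42 = M_tri(3). ✓ Equality does not hold at z = 3 (the coefficients have mixed signs, so the terms do not all align in phase there).

M_tri(3) = 42; |p(3)| = 36; equality at z=3: no.


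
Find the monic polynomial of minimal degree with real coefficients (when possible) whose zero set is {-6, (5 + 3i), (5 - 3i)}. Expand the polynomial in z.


The polynomial is p(z) = ∏_{α ∈ S} (z − α), where S = {-6, (5 + 3i), (5 - 3i)}.
Expanding the product yields: p(z) = z^3 -4·z^2 -26·z + 204.
Note conjugate pairs combine to real quadratics: (z − (5+3i))(z − (5−3i)) = z² − 10z + 34.
The resulting polynomial has degree 3 and real coefficients as required.

p(z) = z^3 -4·z^2 -26·z + 204.


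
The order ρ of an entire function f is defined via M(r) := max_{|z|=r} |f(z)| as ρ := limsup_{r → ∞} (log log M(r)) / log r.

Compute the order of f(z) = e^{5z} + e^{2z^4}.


Each summand is entire of order 1 and 4 respectively (as in the single-exponential case). The order of a sum is at most the max of the orders, so ρ ≤ 4. For the lower bound: on |z|=r choose arg z so that 2z^4 is real positive; then |e^{2z^4}| = e^{2r^4} while |e^{5z}| ≤ e^{5r^1} = o(e^{2r^4}). So |f| ≥ e^{2r^4}(1 − o(1)) and ρ ≥ 4. Hence ρ = max(1, 4) = 4.
Therefore ρ = 4.

Order ρ = 4.


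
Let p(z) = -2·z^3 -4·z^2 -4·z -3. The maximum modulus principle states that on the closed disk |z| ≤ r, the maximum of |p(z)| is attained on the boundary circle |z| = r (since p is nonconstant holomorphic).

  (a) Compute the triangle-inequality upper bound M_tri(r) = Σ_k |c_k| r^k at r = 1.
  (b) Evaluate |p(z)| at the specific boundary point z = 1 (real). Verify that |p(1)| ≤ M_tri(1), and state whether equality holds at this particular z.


Coefficients: c_0 = -3, c_1 = -4, c_2 = -4, c_3 = -2. Radius r = 1.
Part (a). Triangle bound: M_tri(r) = Σ_k |c_k| r^k
  = |-3|·1^0 + |-4|·1^1 + |-4|·1^2 + |-2|·1^3
  = 3 + 4 + 4 + 2 = 13.
This bounds M(r) := max_{|z|=r} |p(z)| from above; equality holds iff all terms c_k z^k can be made to align in phase at a single z on |z|=r.
Part (b). At z = 1 (real, on the circle |z| = r):
  p(1) = (-3)·1^0 + (-4)·1^1 + (-4)·1^2 + (-2)·1^3 = -13.
  |p(1)| = 13.
Since all nonzero coefficients share the same sign, |p(1)| = 13 = M_tri(1); the triangle bound is attained at z = 1, so in fact M(r) = 13.

M_tri(1) = 13; |p(1)| = 13; equality at z=1: yes.


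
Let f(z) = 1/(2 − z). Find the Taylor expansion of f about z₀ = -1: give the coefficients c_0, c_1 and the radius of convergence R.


Let w = z − z₀, so z = z₀ + w.
Then 2 − z = 2 − (z₀ + w) = (2 − z₀) − w = 3 − w.
f(z) = 1/(3 − w) = (1/(3)) · 1/(1 − w/(3)) = Σ_{n≥0} w^n / (3)^(n+1).
So c_n = 1/(3)^(n+1):
  c_0 = 1/(3)^1 = 1/3.
  c_1 = 1/(3)^2 = 1/9.
The series is valid for |w/d| < 1, i.e. |z − z₀| < |d|.
Radius of convergence: R = |2 − z₀| = |3| = 3 (distance from z₀ to the singularity z = 2).

c_0 = 1/3, c_1 = 1/9; R = 3.


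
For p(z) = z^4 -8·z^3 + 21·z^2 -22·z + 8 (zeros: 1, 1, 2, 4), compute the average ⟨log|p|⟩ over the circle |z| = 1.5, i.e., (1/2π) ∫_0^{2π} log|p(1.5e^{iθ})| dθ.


Zeros: 1, 1, 2, 4; r = 1.5.
Inside |z| < r: 1, 1. Outside (|z| ≥ r): 2, 4.
p(0) = 8, so log|p(0)| = log(8) = 2.0794.
Apply Jensen: I(r) = log|p(0)| + Σ_k log(r/|z_k|), summed over zeros inside |z| < r.
  log(r/|z_k|) for z_k = 1: log(1.5/1) = 0.4055
  log(r/|z_k|) for z_k = 1: log(1.5/1) = 0.4055
  Outside zeros (2, 4) contribute nothing to the Jensen sum.
Sum over inside zeros: 0.8109.
I(r) = log|p(0)| + (inside sum) = 2.0794 + 0.8109 = 2.8904.
Note: since some zeros are outside |z| ≤ r, the simplified n·log(r) form does NOT apply — only the inside zeros contribute.

I(r) ≈ 2.8904.


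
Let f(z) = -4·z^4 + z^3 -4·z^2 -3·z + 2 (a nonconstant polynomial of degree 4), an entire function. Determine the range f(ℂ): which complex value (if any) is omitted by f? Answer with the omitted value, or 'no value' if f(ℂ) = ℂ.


Little Picard bounds the complement of f(ℂ) to at most one point.
For every w ∈ ℂ, the equation p(z) − w = 0 is a nonconstant polynomial in z and hence has at least one root by the fundamental theorem of algebra. So p is surjective onto ℂ, omitting no value.

Omitted value: no value.


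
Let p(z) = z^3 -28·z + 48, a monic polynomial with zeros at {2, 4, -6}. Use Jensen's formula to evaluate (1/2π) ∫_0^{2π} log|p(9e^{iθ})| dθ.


Zeros: -6, 2, 4; r = 9.
Inside |z| < r: -6, 2, 4. Outside (|z| ≥ r): ∅.
p(0) = 48, so log|p(0)| = log(48) = 3.8712.
Apply Jensen: I(r) = log|p(0)| + Σ_k log(r/|z_k|), summed over zeros inside |z| < r.
  log(r/|z_k|) for z_k = 2: log(9/2) = 1.5041
  log(r/|z_k|) for z_k = 4: log(9/4) = 0.8109
  log(r/|z_k|) for z_k = -6: log(9/6) = 0.4055
Sum over inside zeros: 2.7205.
I(r) = log|p(0)| + (inside sum) = 3.8712 + 2.7205 = 6.5917.
Closed form (all zeros inside, monic): I(r) = n·log(r) = 3·log(9) = 6.5917. ✓

I(r) ≈ 6.5917.


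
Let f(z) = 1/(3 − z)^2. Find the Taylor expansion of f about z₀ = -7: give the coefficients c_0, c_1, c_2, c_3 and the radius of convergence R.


Let w = z − z₀, so z = z₀ + w.
Then 3 − z = 3 − (z₀ + w) = (3 − z₀) − w = 10 − w.
f(z) = 1/(10 − w)^2 = (1/(10)^2) · (1 − w/(10))^{−2}.
By the binomial series (1−u)^{−2} = Σ_{n≥0} C(n+1, 1) u^n for |u|<1, with u = w/(10):
  c_n = C(n+1, 1) / (10)^(n+2).
  c_0 = 1/(10)^2 = 1/100.
  c_1 = 2/(10)^3 = 1/500.
  c_2 = 3/(10)^4 = 3/10000.
  c_3 = 4/(10)^5 = 1/25000.
The series is valid for |w/d| < 1, i.e. |z − z₀| < |d|.
Radius of convergence: R = |3 − z₀| = |10| = 10 (distance from z₀ to the singularity z = 3).

c_0 = 1/100, c_1 = 1/500, c_2 = 3/10000, c_3 = 1/25000; R = 10.


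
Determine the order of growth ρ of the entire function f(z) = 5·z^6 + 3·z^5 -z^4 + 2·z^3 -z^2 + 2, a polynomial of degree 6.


|f(z)| ≤ Σ|c_k|·r^k = O(r^6) as r → ∞. Polynomial growth is O(e^{r^ε}) for every ε > 0 (since r^6/e^{r^ε} → 0), so ρ ≤ ε for all ε > 0, i.e. ρ = 0. Every nonconstant polynomial has order 0.
Therefore ρ = 0.

Order ρ = 0.


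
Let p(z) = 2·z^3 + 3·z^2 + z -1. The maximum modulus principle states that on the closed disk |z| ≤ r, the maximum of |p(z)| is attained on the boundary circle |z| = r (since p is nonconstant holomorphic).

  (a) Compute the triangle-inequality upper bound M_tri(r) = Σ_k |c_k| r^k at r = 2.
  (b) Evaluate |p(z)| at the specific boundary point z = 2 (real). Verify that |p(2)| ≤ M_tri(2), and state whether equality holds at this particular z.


Coefficients: c_0 = -1, c_1 = 1, c_2 = 3, c_3 = 2. Radius r = 2.
Part (a). Triangle bound: M_tri(r) = Σ_k |c_k| r^k
  = |-1|·2^0 + |1|·2^1 + |3|·2^2 + |2|·2^3
  = 1 + 2 + 12 + 16 = 31.
This bounds M(r) := max_{|z|=r} |p(z)| from above; equality holds iff all terms c_k z^k can be made to align in phase at a single z on |z|=r.
Part (b). At z = 2 (real, on the circle |z| = r):
  p(2) = (-1)·2^0 + (1)·2^1 + (3)·2^2 + (2)·2^3 = 29.
  |p(2)| = 29.
Check: |p(2)| = 29 ≤ 31 = M_tri(2). ✓ Equality does not hold at z = 2 (the coefficients have mixed signs, so the terms do not all align in phase there).

M_tri(2) = 31; |p(2)| = 29; equality at z=2: no.
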